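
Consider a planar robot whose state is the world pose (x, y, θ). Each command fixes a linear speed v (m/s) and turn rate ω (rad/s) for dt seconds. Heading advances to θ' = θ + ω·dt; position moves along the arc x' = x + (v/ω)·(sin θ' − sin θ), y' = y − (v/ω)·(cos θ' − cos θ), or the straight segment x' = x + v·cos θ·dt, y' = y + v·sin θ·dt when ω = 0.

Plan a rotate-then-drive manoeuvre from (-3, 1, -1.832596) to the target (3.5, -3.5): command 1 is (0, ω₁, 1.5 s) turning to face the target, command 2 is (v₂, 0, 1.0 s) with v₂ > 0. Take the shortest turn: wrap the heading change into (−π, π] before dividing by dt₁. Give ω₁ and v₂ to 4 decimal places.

ω₁ = 0.8180, v₂ = 7.9057

heading to target = atan2(-3.5−1, 3.5−-3) = -0.6055
Δθ = wrap(-0.6055 − -1.8326) = 1.2271; ω₁ = Δθ/dt₁ = 0.8180
distance = √((3.5−-3)² + (-3.5−1)²) = 7.9057; v₂ = distance/dt₂ = 7.9057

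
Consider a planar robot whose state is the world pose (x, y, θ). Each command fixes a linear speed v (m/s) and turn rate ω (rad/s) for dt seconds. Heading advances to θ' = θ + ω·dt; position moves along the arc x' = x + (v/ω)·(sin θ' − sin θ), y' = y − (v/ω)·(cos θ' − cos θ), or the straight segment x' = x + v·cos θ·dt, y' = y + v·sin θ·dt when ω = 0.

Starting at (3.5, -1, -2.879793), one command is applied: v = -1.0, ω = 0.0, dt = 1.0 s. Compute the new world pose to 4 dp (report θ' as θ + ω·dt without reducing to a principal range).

θ' = -2.8798 + 0.0·1.0 = -2.8798
ω = 0 → straight: x' = 3.5 + -1.0·cos(-2.8798)·1.0 = 4.4659
y' = -1 + -1.0·sin(-2.8798)·1.0 = -0.7412

(4.4659, -0.7412, -2.8798)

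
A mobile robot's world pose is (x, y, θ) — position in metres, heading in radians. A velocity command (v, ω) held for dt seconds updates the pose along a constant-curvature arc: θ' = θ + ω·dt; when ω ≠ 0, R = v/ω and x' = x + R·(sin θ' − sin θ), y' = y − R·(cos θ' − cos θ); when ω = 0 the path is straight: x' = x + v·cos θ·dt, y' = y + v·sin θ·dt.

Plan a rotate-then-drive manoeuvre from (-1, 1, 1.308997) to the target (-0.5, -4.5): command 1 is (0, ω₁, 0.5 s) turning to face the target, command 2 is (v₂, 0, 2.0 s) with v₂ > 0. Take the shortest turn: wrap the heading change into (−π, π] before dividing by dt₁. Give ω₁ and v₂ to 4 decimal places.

heading to target = atan2(-4.5−1, -0.5−-1) = -1.4801
Δθ = wrap(-1.4801 − 1.3090) = -2.7891; ω₁ = Δθ/dt₁ = -5.5783
distance = √((-0.5−-1)² + (-4.5−1)²) = 5.5227; v₂ = distance/dt₂ = 2.7613

ω₁ = -5.5783, v₂ = 2.7613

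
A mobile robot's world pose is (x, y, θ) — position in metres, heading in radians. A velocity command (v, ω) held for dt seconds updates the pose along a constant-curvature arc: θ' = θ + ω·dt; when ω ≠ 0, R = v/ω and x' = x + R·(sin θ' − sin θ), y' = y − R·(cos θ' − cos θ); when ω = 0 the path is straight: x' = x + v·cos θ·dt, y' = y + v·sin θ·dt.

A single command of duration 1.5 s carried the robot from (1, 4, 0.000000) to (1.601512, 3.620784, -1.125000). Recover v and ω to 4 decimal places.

Δθ = -1.125000 − 0.000000 = -1.125000
ω = Δθ/dt = -1.125000/1.5 = -0.7500
R = Δx/(sin θ' − sin θ) = -0.6667
v = R·ω = -0.6667·-0.7500 = 0.5000

v = 0.5000, ω = -0.7500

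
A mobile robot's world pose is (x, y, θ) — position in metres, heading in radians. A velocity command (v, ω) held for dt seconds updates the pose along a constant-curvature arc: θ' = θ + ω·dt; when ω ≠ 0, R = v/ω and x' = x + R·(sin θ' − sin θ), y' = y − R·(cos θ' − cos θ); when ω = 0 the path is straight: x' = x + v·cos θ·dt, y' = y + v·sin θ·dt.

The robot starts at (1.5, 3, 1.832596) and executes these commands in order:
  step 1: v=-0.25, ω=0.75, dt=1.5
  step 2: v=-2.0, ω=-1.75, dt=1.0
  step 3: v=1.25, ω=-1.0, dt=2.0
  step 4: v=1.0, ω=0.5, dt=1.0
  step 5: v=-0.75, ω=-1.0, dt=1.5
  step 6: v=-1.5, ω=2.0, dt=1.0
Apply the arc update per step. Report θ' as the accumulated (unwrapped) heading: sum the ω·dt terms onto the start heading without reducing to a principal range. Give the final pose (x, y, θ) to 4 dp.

(4.1246, 2.9335, 0.2076)

step 1: θ'=2.9576 (R=-0.3333) → pose (1.7610, 2.7586, 2.9576)
step 2: θ'=1.2076 (R=1.1429) → pose (2.6202, 1.2290, 1.2076)
step 3: θ'=-0.7924 (R=-1.2500) → pose (4.6787, 1.6626, -0.7924)
step 4: θ'=-0.2924 (R=2.0000) → pose (5.5263, 1.1517, -0.2924)
step 5: θ'=-1.7924 (R=0.7500) → pose (5.0108, 2.0347, -1.7924)
step 6: θ'=0.2076 (R=-0.7500) → pose (4.1246, 2.9335, 0.2076)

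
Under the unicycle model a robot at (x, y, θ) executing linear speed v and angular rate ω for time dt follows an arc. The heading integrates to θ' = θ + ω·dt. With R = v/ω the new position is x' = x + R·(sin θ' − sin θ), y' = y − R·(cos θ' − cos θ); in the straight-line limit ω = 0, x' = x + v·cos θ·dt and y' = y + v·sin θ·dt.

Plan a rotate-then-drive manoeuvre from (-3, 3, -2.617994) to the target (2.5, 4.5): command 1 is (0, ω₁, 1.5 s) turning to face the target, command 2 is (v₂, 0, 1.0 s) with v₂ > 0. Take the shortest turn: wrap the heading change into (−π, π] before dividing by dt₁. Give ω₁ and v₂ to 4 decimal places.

heading to target = atan2(4.5−3, 2.5−-3) = 0.2663
Δθ = wrap(0.2663 − -2.6180) = 2.8842; ω₁ = Δθ/dt₁ = 1.9228
distance = √((2.5−-3)² + (4.5−3)²) = 5.7009; v₂ = distance/dt₂ = 5.7009

ω₁ = 1.9228, v₂ = 5.7009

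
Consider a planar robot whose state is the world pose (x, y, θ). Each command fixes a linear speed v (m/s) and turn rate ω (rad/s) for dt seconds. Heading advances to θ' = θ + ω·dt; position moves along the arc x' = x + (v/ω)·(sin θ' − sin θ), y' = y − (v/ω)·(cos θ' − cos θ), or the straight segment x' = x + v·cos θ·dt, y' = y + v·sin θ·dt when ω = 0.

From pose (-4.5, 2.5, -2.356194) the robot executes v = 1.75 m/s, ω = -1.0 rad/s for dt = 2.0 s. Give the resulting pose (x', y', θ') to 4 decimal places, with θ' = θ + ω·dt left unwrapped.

(-7.3776, 3.1272, -4.3562)

θ' = -2.3562 + -1.0·2.0 = -4.3562
R = v/ω = 1.75/-1.0 = -1.7500
x' = -4.5 + -1.7500·(sin -4.3562 − sin -2.3562) = -7.3776
y' = 2.5 − -1.7500·(cos -4.3562 − cos -2.3562) = 3.1272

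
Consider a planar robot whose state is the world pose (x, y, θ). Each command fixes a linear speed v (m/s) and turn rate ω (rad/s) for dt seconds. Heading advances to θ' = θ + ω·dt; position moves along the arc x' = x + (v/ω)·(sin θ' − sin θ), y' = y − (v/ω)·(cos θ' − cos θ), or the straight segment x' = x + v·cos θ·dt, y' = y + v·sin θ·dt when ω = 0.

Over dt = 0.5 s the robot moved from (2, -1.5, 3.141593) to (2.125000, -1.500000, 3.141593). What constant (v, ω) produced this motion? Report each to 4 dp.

v = -0.2500, ω = 0.0000

Δθ = 3.141593 − 3.141593 = 0.000000
ω = Δθ/dt = 0.000000/0.5 = 0.0000
ω = 0 → v = (Δx·cos θ + Δy·sin θ)/dt = -0.2500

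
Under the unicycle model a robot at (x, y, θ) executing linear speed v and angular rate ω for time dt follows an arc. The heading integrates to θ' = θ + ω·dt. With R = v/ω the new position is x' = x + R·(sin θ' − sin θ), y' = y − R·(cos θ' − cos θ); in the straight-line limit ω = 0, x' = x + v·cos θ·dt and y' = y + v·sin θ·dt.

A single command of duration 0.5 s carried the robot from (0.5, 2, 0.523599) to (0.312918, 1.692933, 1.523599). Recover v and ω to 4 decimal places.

Δθ = 1.523599 − 0.523599 = 1.000000
ω = Δθ/dt = 1.000000/0.5 = 2.0000
R = −Δy/(cos θ' − cos θ) = -0.3750
v = R·ω = -0.3750·2.0000 = -0.7500

v = -0.7500, ω = 2.0000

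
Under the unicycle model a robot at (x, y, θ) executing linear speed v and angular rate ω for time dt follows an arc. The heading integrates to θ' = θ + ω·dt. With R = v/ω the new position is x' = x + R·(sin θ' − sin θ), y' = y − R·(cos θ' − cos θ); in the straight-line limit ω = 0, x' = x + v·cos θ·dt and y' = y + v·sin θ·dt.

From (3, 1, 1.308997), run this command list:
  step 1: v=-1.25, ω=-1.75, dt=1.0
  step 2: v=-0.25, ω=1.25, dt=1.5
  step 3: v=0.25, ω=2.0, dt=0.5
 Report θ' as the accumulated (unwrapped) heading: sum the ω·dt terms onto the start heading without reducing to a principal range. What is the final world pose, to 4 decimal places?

step 1: θ'=-0.4410 (R=0.7143) → pose (2.0052, 0.5389, -0.4410)
step 2: θ'=1.4340 (R=-0.2000) → pose (1.7217, 0.3853, 1.4340)
step 3: θ'=2.4340 (R=0.1250) → pose (1.6791, 0.4974, 2.4340)

(1.6791, 0.4974, 2.4340)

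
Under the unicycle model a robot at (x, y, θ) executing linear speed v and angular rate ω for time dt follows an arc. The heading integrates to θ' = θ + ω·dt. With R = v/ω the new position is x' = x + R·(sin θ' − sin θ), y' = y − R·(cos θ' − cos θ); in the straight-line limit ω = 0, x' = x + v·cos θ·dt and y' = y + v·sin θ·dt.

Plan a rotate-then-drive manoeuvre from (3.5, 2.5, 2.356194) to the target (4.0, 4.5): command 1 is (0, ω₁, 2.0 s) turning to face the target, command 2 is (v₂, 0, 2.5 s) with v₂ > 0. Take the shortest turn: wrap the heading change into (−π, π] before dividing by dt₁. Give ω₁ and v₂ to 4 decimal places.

ω₁ = -0.5152, v₂ = 0.8246

heading to target = atan2(4.5−2.5, 4−3.5) = 1.3258
Δθ = wrap(1.3258 − 2.3562) = -1.0304; ω₁ = Δθ/dt₁ = -0.5152
distance = √((4−3.5)² + (4.5−2.5)²) = 2.0616; v₂ = distance/dt₂ = 0.8246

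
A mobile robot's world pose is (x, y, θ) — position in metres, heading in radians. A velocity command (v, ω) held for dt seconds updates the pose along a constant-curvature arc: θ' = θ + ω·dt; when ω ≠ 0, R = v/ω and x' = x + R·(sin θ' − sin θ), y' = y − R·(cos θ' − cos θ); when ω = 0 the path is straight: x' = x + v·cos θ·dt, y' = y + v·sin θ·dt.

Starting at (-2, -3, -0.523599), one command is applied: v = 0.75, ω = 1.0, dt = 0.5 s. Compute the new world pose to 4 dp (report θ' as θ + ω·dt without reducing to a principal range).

θ' = -0.5236 + 1.0·0.5 = -0.0236
R = v/ω = 0.75/1.0 = 0.7500
x' = -2 + 0.7500·(sin -0.0236 − sin -0.5236) = -1.6427
y' = -3 − 0.7500·(cos -0.0236 − cos -0.5236) = -3.1003

(-1.6427, -3.1003, -0.0236)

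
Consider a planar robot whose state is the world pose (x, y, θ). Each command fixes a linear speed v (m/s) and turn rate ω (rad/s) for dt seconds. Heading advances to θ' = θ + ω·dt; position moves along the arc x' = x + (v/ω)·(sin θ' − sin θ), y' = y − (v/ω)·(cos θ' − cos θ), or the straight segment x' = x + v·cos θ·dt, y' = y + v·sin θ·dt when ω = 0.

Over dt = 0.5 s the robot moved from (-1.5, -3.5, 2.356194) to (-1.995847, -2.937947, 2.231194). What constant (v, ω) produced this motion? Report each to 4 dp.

v = 1.5000, ω = -0.2500

Δθ = 2.231194 − 2.356194 = -0.125000
ω = Δθ/dt = -0.125000/0.5 = -0.2500
R = −Δy/(cos θ' − cos θ) = -6.0000
v = R·ω = -6.0000·-0.2500 = 1.5000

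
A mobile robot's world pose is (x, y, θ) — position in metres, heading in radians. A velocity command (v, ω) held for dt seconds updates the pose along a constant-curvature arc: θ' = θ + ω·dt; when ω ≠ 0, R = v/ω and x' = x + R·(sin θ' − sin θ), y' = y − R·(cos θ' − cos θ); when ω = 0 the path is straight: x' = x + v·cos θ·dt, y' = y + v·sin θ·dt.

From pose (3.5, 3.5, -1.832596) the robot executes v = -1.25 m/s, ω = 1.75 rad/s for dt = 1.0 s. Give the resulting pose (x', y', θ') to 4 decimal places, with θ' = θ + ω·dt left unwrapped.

(2.8690, 4.3967, -0.0826)

θ' = -1.8326 + 1.75·1.0 = -0.0826
R = v/ω = -1.25/1.75 = -0.7143
x' = 3.5 + -0.7143·(sin -0.0826 − sin -1.8326) = 2.8690
y' = 3.5 − -0.7143·(cos -0.0826 − cos -1.8326) = 4.3967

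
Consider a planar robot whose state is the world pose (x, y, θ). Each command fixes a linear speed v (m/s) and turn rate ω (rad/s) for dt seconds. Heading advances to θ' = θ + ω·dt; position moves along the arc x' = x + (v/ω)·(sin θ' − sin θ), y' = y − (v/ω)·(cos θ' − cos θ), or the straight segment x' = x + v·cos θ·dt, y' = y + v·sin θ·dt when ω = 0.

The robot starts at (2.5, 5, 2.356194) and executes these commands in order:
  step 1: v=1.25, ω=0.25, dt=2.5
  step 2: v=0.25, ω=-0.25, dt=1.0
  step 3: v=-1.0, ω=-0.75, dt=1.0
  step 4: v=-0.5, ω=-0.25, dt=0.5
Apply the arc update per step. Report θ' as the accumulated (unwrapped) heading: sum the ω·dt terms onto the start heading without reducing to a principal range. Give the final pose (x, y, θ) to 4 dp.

step 1: θ'=2.9812 (R=5.0000) → pose (-0.2370, 6.4003, 2.9812)
step 2: θ'=2.7312 (R=-1.0000) → pose (-0.4762, 6.4705, 2.7312)
step 3: θ'=1.9812 (R=1.3333) → pose (0.2144, 5.7798, 1.9812)
step 4: θ'=1.8562 (R=2.0000) → pose (0.2996, 5.5450, 1.8562)

(0.2996, 5.5450, 1.8562)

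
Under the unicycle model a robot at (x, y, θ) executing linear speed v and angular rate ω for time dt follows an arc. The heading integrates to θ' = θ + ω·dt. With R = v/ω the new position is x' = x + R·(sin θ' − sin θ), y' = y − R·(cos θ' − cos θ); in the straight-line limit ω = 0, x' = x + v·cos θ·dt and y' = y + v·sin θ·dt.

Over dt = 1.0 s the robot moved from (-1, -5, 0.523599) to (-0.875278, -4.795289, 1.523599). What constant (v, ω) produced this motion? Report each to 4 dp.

v = 0.2500, ω = 1.0000

Δθ = 1.523599 − 0.523599 = 1.000000
ω = Δθ/dt = 1.000000/1.0 = 1.0000
R = −Δy/(cos θ' − cos θ) = 0.2500
v = R·ω = 0.2500·1.0000 = 0.2500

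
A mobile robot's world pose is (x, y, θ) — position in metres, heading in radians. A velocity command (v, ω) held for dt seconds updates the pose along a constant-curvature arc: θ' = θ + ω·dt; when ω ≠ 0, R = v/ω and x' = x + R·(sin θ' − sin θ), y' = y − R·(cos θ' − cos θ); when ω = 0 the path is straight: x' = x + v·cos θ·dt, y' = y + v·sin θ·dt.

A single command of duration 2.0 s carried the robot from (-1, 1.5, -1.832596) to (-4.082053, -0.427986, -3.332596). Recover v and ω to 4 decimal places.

Δθ = -3.332596 − -1.832596 = -1.500000
ω = Δθ/dt = -1.500000/2.0 = -0.7500
R = Δx/(sin θ' − sin θ) = -2.6667
v = R·ω = -2.6667·-0.7500 = 2.0000

v = 2.0000, ω = -0.7500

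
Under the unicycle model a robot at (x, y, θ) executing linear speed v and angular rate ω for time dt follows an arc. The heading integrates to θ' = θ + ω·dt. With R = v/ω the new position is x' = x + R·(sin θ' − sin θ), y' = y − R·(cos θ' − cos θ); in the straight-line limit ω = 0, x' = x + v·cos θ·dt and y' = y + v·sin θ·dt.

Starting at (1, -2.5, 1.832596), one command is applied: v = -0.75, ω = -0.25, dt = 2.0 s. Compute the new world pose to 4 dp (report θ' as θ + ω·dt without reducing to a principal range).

(1.0175, -3.9843, 1.3326)

θ' = 1.8326 + -0.25·2.0 = 1.3326
R = v/ω = -0.75/-0.25 = 3.0000
x' = 1 + 3.0000·(sin 1.3326 − sin 1.8326) = 1.0175
y' = -2.5 − 3.0000·(cos 1.3326 − cos 1.8326) = -3.9843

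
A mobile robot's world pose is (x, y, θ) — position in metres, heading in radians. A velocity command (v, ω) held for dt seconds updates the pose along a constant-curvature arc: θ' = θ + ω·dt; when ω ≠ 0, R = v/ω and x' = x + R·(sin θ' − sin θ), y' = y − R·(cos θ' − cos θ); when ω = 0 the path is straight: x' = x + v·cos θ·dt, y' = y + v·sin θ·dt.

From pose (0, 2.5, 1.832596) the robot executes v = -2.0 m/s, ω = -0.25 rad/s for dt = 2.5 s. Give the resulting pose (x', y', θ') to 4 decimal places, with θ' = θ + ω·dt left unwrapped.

θ' = 1.8326 + -0.25·2.5 = 1.2076
R = v/ω = -2.0/-0.25 = 8.0000
x' = 0 + 8.0000·(sin 1.2076 − sin 1.8326) = -0.2493
y' = 2.5 − 8.0000·(cos 1.2076 − cos 1.8326) = -2.4127

(-0.2493, -2.4127, 1.2076)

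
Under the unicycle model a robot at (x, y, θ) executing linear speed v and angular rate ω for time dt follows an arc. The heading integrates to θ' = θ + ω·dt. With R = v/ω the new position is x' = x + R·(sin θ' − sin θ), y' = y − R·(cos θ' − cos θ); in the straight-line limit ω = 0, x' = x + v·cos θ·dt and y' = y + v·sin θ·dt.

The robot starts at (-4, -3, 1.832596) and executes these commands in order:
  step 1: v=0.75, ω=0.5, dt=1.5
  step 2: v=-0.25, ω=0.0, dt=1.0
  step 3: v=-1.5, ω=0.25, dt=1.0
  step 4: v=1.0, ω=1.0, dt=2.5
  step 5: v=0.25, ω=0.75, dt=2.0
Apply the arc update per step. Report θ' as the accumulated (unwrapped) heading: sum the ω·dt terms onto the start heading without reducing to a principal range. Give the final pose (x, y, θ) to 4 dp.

step 1: θ'=2.5826 (R=1.5000) → pose (-4.6534, -2.1165, 2.5826)
step 2: θ'=2.5826 (straight) → pose (-4.4414, -2.2491, 2.5826)
step 3: θ'=2.8326 (R=-6.0000) → pose (-3.0840, -2.8782, 2.8326)
step 4: θ'=5.3326 (R=1.0000) → pose (-4.2019, -4.4121, 5.3326)
step 5: θ'=6.8326 (R=0.3333) → pose (-3.7566, -4.5026, 6.8326)

(-3.7566, -4.5026, 6.8326)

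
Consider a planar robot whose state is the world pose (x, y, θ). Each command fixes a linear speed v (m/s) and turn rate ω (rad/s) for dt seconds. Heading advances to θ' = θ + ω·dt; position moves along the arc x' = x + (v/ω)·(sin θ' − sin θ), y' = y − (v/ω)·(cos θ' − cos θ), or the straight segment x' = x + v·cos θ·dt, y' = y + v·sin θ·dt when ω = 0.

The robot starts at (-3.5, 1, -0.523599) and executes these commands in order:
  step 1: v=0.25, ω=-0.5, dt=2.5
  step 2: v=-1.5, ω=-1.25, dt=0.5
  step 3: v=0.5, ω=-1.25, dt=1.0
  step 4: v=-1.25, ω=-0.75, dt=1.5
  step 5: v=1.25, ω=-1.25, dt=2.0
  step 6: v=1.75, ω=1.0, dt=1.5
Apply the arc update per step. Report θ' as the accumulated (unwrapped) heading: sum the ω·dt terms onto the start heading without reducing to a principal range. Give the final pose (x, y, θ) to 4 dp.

(1.6443, -0.5866, -5.7736)

step 1: θ'=-1.7736 (R=-0.5000) → pose (-3.2602, 0.4663, -1.7736)
step 2: θ'=-2.3986 (R=1.2000) → pose (-2.8966, 1.1083, -2.3986)
step 3: θ'=-3.6486 (R=-0.4000) → pose (-3.3615, 1.0532, -3.6486)
step 4: θ'=-4.7736 (R=1.6667) → pose (-2.5072, -0.5057, -4.7736)
step 5: θ'=-7.2736 (R=-1.0000) → pose (-0.6728, -0.0186, -7.2736)
step 6: θ'=-5.7736 (R=1.7500) → pose (1.6443, -0.5866, -5.7736)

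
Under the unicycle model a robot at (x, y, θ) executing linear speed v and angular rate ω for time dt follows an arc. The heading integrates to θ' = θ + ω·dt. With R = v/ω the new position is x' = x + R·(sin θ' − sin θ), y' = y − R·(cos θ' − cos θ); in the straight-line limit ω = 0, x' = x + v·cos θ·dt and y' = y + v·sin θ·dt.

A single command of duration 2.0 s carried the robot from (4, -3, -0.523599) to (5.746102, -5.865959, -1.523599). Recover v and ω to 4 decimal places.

v = 1.7500, ω = -0.5000

Δθ = -1.523599 − -0.523599 = -1.000000
ω = Δθ/dt = -1.000000/2.0 = -0.5000
R = −Δy/(cos θ' − cos θ) = -3.5000
v = R·ω = -3.5000·-0.5000 = 1.7500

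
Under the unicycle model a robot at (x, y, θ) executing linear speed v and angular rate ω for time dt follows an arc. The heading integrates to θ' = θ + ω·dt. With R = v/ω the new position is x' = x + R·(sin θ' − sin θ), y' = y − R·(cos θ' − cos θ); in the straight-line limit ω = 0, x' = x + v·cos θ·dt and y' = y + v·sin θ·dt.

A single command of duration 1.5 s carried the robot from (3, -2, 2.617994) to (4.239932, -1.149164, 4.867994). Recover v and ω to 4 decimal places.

Δθ = 4.867994 − 2.617994 = 2.250000
ω = Δθ/dt = 2.250000/1.5 = 1.5000
R = Δx/(sin θ' − sin θ) = -0.8333
v = R·ω = -0.8333·1.5000 = -1.2500

v = -1.2500, ω = 1.5000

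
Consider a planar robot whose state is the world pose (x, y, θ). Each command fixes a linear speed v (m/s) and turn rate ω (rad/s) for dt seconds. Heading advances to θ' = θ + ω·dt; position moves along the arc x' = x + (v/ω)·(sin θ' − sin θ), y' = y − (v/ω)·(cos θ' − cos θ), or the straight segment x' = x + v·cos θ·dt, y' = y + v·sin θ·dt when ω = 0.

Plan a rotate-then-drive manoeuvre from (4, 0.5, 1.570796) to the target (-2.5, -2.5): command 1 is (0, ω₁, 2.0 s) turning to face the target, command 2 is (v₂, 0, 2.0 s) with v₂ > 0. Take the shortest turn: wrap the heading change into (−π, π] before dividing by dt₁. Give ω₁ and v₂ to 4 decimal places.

ω₁ = 1.0016, v₂ = 3.5795

heading to target = atan2(-2.5−0.5, -2.5−4) = -2.7092
Δθ = wrap(-2.7092 − 1.5708) = 2.0032; ω₁ = Δθ/dt₁ = 1.0016
distance = √((-2.5−4)² + (-2.5−0.5)²) = 7.1589; v₂ = distance/dt₂ = 3.5795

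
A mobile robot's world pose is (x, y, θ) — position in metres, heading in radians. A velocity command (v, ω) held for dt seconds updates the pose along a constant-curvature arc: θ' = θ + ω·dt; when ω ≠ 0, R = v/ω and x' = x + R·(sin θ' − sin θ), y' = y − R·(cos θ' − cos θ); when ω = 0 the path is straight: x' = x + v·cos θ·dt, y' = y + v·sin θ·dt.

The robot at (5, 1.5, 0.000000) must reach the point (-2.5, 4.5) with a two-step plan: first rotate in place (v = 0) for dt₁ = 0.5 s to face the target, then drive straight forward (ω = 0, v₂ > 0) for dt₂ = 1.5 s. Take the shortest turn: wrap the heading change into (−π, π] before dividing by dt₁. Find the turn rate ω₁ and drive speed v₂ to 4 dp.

ω₁ = 5.5222, v₂ = 5.3852

heading to target = atan2(4.5−1.5, -2.5−5) = 2.7611
Δθ = wrap(2.7611 − 0.0000) = 2.7611; ω₁ = Δθ/dt₁ = 5.5222
distance = √((-2.5−5)² + (4.5−1.5)²) = 8.0777; v₂ = distance/dt₂ = 5.3852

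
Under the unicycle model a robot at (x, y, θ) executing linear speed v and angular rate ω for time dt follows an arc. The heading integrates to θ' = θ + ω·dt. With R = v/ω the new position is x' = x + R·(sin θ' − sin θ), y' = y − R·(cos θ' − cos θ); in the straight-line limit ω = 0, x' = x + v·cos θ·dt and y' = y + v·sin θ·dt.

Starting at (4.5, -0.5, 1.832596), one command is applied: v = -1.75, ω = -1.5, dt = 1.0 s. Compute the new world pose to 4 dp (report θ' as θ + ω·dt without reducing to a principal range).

(3.7540, -1.9047, 0.3326)

θ' = 1.8326 + -1.5·1.0 = 0.3326
R = v/ω = -1.75/-1.5 = 1.1667
x' = 4.5 + 1.1667·(sin 0.3326 − sin 1.8326) = 3.7540
y' = -0.5 − 1.1667·(cos 0.3326 − cos 1.8326) = -1.9047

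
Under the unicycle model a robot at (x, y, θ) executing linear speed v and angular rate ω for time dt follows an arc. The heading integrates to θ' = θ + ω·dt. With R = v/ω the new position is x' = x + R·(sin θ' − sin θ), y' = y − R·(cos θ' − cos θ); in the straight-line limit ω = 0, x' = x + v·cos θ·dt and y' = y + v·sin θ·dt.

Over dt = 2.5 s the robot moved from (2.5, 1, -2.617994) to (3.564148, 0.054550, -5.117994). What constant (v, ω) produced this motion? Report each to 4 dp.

v = -0.7500, ω = -1.0000

Δθ = -5.117994 − -2.617994 = -2.500000
ω = Δθ/dt = -2.500000/2.5 = -1.0000
R = Δx/(sin θ' − sin θ) = 0.7500
v = R·ω = 0.7500·-1.0000 = -0.7500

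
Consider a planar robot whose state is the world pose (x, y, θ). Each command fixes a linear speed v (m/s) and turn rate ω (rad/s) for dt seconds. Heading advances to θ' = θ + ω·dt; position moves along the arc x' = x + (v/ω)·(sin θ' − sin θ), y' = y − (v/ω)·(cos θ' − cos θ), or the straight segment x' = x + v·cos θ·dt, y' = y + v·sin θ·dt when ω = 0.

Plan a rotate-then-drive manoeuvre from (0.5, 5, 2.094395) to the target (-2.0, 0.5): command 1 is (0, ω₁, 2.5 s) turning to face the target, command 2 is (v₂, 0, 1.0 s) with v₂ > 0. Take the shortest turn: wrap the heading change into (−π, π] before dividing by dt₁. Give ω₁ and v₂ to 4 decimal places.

ω₁ = 0.8444, v₂ = 5.1478

heading to target = atan2(0.5−5, -2−0.5) = -2.0779
Δθ = wrap(-2.0779 − 2.0944) = 2.1109; ω₁ = Δθ/dt₁ = 0.8444
distance = √((-2−0.5)² + (0.5−5)²) = 5.1478; v₂ = distance/dt₂ = 5.1478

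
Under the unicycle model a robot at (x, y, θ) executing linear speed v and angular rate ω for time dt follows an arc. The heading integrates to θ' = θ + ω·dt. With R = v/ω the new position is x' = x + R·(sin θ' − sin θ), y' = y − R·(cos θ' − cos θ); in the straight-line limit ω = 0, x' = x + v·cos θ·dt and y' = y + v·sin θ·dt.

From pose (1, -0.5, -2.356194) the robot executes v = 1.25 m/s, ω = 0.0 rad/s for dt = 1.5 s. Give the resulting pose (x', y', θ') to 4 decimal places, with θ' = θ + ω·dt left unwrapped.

θ' = -2.3562 + 0.0·1.5 = -2.3562
ω = 0 → straight: x' = 1 + 1.25·cos(-2.3562)·1.5 = -0.3258
y' = -0.5 + 1.25·sin(-2.3562)·1.5 = -1.8258

(-0.3258, -1.8258, -2.3562)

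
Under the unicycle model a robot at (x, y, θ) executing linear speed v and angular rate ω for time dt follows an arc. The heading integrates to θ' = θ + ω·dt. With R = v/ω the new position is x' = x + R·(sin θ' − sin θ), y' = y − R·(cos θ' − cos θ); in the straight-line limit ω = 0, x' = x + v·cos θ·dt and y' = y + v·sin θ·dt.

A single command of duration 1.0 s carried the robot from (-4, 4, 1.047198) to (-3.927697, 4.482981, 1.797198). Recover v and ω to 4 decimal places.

v = 0.5000, ω = 0.7500

Δθ = 1.797198 − 1.047198 = 0.750000
ω = Δθ/dt = 0.750000/1.0 = 0.7500
R = −Δy/(cos θ' − cos θ) = 0.6667
v = R·ω = 0.6667·0.7500 = 0.5000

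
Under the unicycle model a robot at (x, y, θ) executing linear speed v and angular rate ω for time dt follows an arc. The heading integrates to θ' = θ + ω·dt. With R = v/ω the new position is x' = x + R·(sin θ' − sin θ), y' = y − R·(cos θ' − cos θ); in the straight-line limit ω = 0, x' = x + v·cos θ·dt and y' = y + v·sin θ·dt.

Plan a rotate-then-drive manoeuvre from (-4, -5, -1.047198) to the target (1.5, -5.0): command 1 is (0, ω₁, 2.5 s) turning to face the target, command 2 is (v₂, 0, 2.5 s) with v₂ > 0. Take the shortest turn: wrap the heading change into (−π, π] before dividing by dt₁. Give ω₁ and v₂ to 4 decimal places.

ω₁ = 0.4189, v₂ = 2.2000

heading to target = atan2(-5−-5, 1.5−-4) = 0.0000
Δθ = wrap(0.0000 − -1.0472) = 1.0472; ω₁ = Δθ/dt₁ = 0.4189
distance = √((1.5−-4)² + (-5−-5)²) = 5.5000; v₂ = distance/dt₂ = 2.2000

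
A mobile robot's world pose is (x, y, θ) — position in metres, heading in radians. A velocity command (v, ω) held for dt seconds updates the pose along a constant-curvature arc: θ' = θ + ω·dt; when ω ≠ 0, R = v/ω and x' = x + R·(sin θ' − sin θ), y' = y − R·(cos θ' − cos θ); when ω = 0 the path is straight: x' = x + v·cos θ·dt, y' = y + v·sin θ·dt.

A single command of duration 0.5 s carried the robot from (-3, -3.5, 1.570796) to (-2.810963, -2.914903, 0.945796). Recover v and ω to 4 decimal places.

v = 1.2500, ω = -1.2500

Δθ = 0.945796 − 1.570796 = -0.625000
ω = Δθ/dt = -0.625000/0.5 = -1.2500
R = −Δy/(cos θ' − cos θ) = -1.0000
v = R·ω = -1.0000·-1.2500 = 1.2500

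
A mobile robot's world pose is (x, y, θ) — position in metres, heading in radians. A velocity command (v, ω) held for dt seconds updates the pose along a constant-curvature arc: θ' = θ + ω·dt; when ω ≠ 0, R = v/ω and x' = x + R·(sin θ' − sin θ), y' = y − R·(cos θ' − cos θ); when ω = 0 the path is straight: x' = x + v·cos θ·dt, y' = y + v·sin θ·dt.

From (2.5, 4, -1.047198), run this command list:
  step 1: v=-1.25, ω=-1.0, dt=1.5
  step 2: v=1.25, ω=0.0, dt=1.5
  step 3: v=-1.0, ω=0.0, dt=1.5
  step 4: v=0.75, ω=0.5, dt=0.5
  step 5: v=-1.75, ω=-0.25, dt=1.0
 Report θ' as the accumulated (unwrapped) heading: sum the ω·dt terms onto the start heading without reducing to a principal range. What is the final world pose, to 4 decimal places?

(3.6034, 6.3543, -2.5472)

step 1: θ'=-2.5472 (R=1.2500) → pose (2.8825, 5.6606, -2.5472)
step 2: θ'=-2.5472 (straight) → pose (1.3291, 4.6106, -2.5472)
step 3: θ'=-2.5472 (straight) → pose (2.5718, 5.4506, -2.5472)
step 4: θ'=-2.2972 (R=1.5000) → pose (2.2905, 5.2042, -2.2972)
step 5: θ'=-2.5472 (R=7.0000) → pose (3.6034, 6.3543, -2.5472)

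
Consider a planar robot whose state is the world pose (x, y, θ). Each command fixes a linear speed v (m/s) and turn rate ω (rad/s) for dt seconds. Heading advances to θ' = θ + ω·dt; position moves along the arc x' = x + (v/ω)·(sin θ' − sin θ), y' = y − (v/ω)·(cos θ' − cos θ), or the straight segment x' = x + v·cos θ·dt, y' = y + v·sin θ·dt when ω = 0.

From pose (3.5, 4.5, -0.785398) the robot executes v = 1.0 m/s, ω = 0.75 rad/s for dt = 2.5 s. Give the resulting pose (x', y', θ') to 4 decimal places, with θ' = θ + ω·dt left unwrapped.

θ' = -0.7854 + 0.75·2.5 = 1.0896
R = v/ω = 1.0/0.75 = 1.3333
x' = 3.5 + 1.3333·(sin 1.0896 − sin -0.7854) = 5.6247
y' = 4.5 − 1.3333·(cos 1.0896 − cos -0.7854) = 4.8257

(5.6247, 4.8257, 1.0896)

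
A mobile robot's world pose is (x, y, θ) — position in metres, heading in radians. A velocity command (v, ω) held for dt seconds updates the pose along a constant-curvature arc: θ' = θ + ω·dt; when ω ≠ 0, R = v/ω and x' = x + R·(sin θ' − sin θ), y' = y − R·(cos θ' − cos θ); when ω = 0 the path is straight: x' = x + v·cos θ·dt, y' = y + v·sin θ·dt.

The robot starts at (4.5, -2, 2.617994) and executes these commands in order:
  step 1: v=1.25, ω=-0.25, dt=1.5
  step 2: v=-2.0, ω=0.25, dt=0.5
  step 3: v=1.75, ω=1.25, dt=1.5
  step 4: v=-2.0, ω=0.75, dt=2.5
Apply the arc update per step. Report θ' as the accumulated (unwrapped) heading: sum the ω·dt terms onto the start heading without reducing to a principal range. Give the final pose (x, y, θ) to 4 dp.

(-0.4089, 1.9434, 6.1180)

step 1: θ'=2.2430 (R=-5.0000) → pose (3.0877, -0.7834, 2.2430)
step 2: θ'=2.3680 (R=-8.0000) → pose (3.7577, -1.5250, 2.3680)
step 3: θ'=4.2430 (R=1.4000) → pose (1.5309, -1.8932, 4.2430)
step 4: θ'=6.1180 (R=-2.6667) → pose (-0.4089, 1.9434, 6.1180)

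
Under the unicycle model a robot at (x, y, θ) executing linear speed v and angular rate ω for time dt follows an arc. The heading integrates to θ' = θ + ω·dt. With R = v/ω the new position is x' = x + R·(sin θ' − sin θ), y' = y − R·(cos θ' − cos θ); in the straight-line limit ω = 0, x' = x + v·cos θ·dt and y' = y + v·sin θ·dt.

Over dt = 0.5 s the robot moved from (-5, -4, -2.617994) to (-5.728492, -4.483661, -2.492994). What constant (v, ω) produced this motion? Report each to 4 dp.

v = 1.7500, ω = 0.2500

Δθ = -2.492994 − -2.617994 = 0.125000
ω = Δθ/dt = 0.125000/0.5 = 0.2500
R = Δx/(sin θ' − sin θ) = 7.0000
v = R·ω = 7.0000·0.2500 = 1.7500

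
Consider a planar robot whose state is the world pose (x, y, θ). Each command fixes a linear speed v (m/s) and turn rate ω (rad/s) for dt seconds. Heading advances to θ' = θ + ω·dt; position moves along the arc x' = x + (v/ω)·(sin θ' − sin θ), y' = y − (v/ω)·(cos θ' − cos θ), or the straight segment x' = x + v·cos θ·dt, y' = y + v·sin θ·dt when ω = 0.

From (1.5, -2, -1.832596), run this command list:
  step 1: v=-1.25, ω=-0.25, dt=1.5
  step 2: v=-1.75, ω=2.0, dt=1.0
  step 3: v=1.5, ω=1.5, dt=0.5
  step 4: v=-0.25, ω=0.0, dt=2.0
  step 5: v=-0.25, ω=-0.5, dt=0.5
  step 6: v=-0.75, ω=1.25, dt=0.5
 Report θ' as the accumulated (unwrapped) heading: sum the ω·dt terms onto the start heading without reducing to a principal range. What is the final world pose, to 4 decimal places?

step 1: θ'=-2.2076 (R=5.0000) → pose (2.3096, -0.3210, -2.2076)
step 2: θ'=-0.2076 (R=-0.8750) → pose (1.7865, 1.0555, -0.2076)
step 3: θ'=0.5424 (R=1.0000) → pose (2.5088, 1.1776, 0.5424)
step 4: θ'=0.5424 (straight) → pose (2.0805, 0.9195, 0.5424)
step 5: θ'=0.2924 (R=0.5000) → pose (1.9666, 0.8690, 0.2924)
step 6: θ'=0.9174 (R=-0.6000) → pose (1.6631, 0.6592, 0.9174)

(1.6631, 0.6592, 0.9174)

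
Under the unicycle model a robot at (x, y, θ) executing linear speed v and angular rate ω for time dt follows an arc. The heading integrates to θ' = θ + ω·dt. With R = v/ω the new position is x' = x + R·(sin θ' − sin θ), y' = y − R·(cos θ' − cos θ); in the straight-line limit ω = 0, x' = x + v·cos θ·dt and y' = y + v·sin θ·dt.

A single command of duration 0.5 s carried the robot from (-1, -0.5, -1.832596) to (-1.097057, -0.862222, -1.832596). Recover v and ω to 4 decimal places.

Δθ = -1.832596 − -1.832596 = 0.000000
ω = Δθ/dt = 0.000000/0.5 = 0.0000
ω = 0 → v = (Δx·cos θ + Δy·sin θ)/dt = 0.7500

v = 0.7500, ω = 0.0000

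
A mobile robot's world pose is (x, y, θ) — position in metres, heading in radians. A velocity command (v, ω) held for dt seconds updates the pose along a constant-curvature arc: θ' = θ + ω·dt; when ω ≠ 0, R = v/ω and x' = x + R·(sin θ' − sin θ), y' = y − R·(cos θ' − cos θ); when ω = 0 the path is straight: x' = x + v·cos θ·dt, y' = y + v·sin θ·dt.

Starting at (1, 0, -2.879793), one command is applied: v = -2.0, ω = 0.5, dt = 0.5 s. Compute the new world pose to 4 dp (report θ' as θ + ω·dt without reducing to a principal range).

(1.9237, 0.3762, -2.6298)

θ' = -2.8798 + 0.5·0.5 = -2.6298
R = v/ω = -2.0/0.5 = -4.0000
x' = 1 + -4.0000·(sin -2.6298 − sin -2.8798) = 1.9237
y' = 0 − -4.0000·(cos -2.6298 − cos -2.8798) = 0.3762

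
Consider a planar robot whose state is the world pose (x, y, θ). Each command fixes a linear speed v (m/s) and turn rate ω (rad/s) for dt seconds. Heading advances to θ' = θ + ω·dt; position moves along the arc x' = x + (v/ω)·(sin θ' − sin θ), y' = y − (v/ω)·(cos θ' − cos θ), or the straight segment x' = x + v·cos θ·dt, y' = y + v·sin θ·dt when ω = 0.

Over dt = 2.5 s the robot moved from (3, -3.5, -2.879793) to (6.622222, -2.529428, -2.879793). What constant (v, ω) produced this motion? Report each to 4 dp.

Δθ = -2.879793 − -2.879793 = 0.000000
ω = Δθ/dt = 0.000000/2.5 = 0.0000
ω = 0 → v = (Δx·cos θ + Δy·sin θ)/dt = -1.5000

v = -1.5000, ω = 0.0000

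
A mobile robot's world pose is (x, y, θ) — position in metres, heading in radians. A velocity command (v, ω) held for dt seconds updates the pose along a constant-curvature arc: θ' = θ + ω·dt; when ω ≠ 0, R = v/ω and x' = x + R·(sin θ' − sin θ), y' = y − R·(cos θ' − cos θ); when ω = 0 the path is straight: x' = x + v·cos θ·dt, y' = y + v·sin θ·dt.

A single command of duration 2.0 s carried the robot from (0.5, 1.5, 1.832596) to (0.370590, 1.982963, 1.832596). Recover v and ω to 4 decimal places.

Δθ = 1.832596 − 1.832596 = 0.000000
ω = Δθ/dt = 0.000000/2.0 = 0.0000
ω = 0 → v = (Δx·cos θ + Δy·sin θ)/dt = 0.2500

v = 0.2500, ω = 0.0000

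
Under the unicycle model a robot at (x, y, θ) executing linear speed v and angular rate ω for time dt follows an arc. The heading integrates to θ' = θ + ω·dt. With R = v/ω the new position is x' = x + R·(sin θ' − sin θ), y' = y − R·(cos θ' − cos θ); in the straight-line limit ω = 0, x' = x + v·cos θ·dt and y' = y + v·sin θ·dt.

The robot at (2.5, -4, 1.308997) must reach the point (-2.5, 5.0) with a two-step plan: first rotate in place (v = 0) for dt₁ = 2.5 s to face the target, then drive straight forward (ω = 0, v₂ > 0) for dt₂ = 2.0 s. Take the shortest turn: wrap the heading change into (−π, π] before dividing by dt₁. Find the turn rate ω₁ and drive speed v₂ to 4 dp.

ω₁ = 0.3076, v₂ = 5.1478

heading to target = atan2(5−-4, -2.5−2.5) = 2.0779
Δθ = wrap(2.0779 − 1.3090) = 0.7689; ω₁ = Δθ/dt₁ = 0.3076
distance = √((-2.5−2.5)² + (5−-4)²) = 10.2956; v₂ = distance/dt₂ = 5.1478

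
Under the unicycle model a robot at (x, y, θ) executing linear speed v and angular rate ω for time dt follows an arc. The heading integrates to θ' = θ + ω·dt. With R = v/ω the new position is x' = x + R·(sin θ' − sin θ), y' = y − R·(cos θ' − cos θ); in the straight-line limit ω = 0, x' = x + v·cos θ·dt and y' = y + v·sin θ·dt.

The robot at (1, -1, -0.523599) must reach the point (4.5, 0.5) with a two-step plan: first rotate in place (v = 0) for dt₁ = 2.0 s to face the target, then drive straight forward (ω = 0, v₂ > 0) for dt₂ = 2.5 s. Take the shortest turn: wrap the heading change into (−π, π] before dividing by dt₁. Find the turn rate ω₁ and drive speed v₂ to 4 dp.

heading to target = atan2(0.5−-1, 4.5−1) = 0.4049
Δθ = wrap(0.4049 − -0.5236) = 0.9285; ω₁ = Δθ/dt₁ = 0.4642
distance = √((4.5−1)² + (0.5−-1)²) = 3.8079; v₂ = distance/dt₂ = 1.5232

ω₁ = 0.4642, v₂ = 1.5232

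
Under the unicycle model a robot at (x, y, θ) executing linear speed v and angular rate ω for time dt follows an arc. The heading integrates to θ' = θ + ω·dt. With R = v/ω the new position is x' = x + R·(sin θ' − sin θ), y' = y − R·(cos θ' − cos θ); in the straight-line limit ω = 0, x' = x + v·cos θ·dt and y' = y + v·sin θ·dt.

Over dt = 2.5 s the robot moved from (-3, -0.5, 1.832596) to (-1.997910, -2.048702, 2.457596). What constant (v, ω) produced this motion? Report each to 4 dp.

Δθ = 2.457596 − 1.832596 = 0.625000
ω = Δθ/dt = 0.625000/2.5 = 0.2500
R = −Δy/(cos θ' − cos θ) = -3.0000
v = R·ω = -3.0000·0.2500 = -0.7500

v = -0.7500, ω = 0.2500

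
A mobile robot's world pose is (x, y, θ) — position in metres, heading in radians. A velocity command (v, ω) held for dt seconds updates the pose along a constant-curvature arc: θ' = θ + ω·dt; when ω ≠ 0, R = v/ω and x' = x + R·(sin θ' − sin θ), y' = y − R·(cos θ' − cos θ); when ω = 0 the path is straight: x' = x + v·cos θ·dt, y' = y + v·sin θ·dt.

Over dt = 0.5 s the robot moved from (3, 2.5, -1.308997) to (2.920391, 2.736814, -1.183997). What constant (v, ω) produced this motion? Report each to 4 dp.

Δθ = -1.183997 − -1.308997 = 0.125000
ω = Δθ/dt = 0.125000/0.5 = 0.2500
R = −Δy/(cos θ' − cos θ) = -2.0000
v = R·ω = -2.0000·0.2500 = -0.5000

v = -0.5000, ω = 0.2500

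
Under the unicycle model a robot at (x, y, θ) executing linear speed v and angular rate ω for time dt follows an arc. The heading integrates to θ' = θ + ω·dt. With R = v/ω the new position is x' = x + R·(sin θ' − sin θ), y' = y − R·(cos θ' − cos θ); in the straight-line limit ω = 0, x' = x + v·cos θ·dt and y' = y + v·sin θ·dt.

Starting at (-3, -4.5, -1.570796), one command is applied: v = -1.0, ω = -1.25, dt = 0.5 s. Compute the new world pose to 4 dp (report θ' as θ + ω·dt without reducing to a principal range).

(-2.8488, -4.0319, -2.1958)

θ' = -1.5708 + -1.25·0.5 = -2.1958
R = v/ω = -1.0/-1.25 = 0.8000
x' = -3 + 0.8000·(sin -2.1958 − sin -1.5708) = -2.8488
y' = -4.5 − 0.8000·(cos -2.1958 − cos -1.5708) = -4.0319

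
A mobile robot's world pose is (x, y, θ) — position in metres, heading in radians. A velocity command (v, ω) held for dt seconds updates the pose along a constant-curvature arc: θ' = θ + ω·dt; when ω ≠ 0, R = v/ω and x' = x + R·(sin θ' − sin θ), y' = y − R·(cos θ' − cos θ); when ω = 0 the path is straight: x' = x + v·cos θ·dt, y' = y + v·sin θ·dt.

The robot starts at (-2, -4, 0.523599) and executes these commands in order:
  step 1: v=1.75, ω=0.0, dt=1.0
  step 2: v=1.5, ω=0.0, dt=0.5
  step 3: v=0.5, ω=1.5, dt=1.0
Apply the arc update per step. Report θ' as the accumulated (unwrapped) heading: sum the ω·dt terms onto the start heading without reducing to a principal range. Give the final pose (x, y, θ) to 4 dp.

(0.2981, -2.3155, 2.0236)

step 1: θ'=0.5236 (straight) → pose (-0.4845, -3.1250, 0.5236)
step 2: θ'=0.5236 (straight) → pose (0.1651, -2.7500, 0.5236)
step 3: θ'=2.0236 (R=0.3333) → pose (0.2981, -2.3155, 2.0236)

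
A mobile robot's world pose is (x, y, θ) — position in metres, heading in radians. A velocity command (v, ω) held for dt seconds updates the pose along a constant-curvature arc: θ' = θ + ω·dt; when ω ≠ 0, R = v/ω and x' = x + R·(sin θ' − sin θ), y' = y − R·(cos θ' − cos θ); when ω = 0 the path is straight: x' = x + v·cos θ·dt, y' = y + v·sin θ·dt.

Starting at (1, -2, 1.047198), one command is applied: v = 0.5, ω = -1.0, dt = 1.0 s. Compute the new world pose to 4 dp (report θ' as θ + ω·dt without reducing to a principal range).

(1.4094, -1.7506, 0.0472)

θ' = 1.0472 + -1.0·1.0 = 0.0472
R = v/ω = 0.5/-1.0 = -0.5000
x' = 1 + -0.5000·(sin 0.0472 − sin 1.0472) = 1.4094
y' = -2 − -0.5000·(cos 0.0472 − cos 1.0472) = -1.7506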